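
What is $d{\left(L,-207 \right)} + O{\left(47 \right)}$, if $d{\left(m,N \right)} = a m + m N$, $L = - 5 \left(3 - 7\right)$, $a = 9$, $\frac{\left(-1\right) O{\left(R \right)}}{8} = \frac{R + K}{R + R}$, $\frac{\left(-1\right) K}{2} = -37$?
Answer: $- \frac{186604}{47} \approx -3970.3$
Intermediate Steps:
$K = 74$ ($K = \left(-2\right) \left(-37\right) = 74$)
$O{\left(R \right)} = - \frac{4 \left(74 + R\right)}{R}$ ($O{\left(R \right)} = - 8 \frac{R + 74}{R + R} = - 8 \frac{74 + R}{2 R} = - \frac{4 \left(74 + R\right)}{R}$)
$L = 20$ ($L = \left(-5\right) \left(-4\right) = 20$)
$d{\left(m,N \right)} = 9 m + N m$ ($d{\left(m,N \right)} = 9 m + m N = 9 m + N m$)
$d{\left(L,-207 \right)} + O{\left(47 \right)} = 20 \left(9 - 207\right) - \left(4 + \frac{296}{47}\right) = 20 \left(-198\right) - \frac{484}{47} = -3960 - \frac{484}{47} = - \frac{186604}{47}$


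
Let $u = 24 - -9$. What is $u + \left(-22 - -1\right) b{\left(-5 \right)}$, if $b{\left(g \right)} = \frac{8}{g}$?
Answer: $\frac{333}{5} \approx 66.6$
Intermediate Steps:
$u = 33$ ($u = 24 + 9 = 33$)
$u + \left(-22 - -1\right) b{\left(-5 \right)} = 33 + \left(-22 - -1\right) \frac{8}{-5} = 33 + \left(-22 + 1\right) 8 \left(- \frac{1}{5}\right) = 33 - - \frac{168}{5} = 33 + \frac{168}{5} = \frac{333}{5}$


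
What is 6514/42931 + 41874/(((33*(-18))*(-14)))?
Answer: 44091979/8500338 ≈ 5.1871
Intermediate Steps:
6514/42931 + 41874/(((33*(-18))*(-14))) = 6514*(1/42931) + 41874/((-594*(-14))) = 6514/42931 + 41874/8316 = 6514/42931 + 41874*(1/8316) = 6514/42931 + 997/198 = 44091979/8500338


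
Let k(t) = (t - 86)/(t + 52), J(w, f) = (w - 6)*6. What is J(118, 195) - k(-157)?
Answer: 23439/35 ≈ 669.69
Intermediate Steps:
J(w, f) = -36 + 6*w (J(w, f) = (-6 + w)*6 = -36 + 6*w)
k(t) = (-86 + t)/(52 + t)
J(118, 195) - k(-157) = (-36 + 6*118) - (-86 - 157)/(52 - 157) = (-36 + 708) - (-243)/(-105) = 672 - (-1)*(-243)/105 = 672 - 1*81/35 = 672 - 81/35 = 23439/35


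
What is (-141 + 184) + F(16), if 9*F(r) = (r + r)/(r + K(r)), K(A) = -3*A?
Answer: 386/9 ≈ 42.889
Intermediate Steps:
F(r) = -⅑ (F(r) = ((r + r)/(r - 3*r))/9 = ((2*r)/((-2*r)))/9 = ((2*r)*(-1/(2*r)))/9 = (⅑)*(-1) = -⅑)
(-141 + 184) + F(16) = (-141 + 184) - ⅑ = 43 - ⅑ = 386/9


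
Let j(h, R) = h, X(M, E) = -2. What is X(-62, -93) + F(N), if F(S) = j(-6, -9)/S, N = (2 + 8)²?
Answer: -103/50 ≈ -2.0600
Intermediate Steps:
N = 100 (N = 10² = 100)
F(S) = -6/S
X(-62, -93) + F(N) = -2 - 6/100 = -2 - 6*1/100 = -2 - 3/50 = -103/50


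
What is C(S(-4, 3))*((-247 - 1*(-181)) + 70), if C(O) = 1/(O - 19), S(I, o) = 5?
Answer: -2/7 ≈ -0.28571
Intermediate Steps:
C(O) = 1/(-19 + O)
C(S(-4, 3))*((-247 - 1*(-181)) + 70) = ((-247 - 1*(-181)) + 70)/(-19 + 5) = ((-247 + 181) + 70)/(-14) = -(-66 + 70)/14 = -1/14*4 = -2/7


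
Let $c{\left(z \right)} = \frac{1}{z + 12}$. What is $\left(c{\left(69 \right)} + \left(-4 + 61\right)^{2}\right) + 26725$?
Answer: $\frac{2427895}{81} \approx 29974.0$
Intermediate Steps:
$c{\left(z \right)} = \frac{1}{12 + z}$
$\left(c{\left(69 \right)} + \left(-4 + 61\right)^{2}\right) + 26725 = \left(\frac{1}{12 + 69} + \left(-4 + 61\right)^{2}\right) + 26725 = \left(\frac{1}{81} + 57^{2}\right) + 26725 = \left(\frac{1}{81} + 3249\right) + 26725 = \frac{263170}{81} + 26725 = \frac{2427895}{81}$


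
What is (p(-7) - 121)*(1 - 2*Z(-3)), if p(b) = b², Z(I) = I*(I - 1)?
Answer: 1656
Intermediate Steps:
Z(I) = I*(-1 + I)
(p(-7) - 121)*(1 - 2*Z(-3)) = ((-7)² - 121)*(1 - (-6)*(-1 - 3)) = (49 - 121)*(1 - (-6)*(-4)) = -72*(1 - 2*12) = -72*(1 - 24) = -72*(-23) = 1656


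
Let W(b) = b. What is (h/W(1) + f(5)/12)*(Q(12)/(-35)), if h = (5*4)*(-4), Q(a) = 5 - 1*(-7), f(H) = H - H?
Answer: 192/7 ≈ 27.429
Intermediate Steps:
f(H) = 0
Q(a) = 12 (Q(a) = 5 + 7 = 12)
h = -80 (h = 20*(-4) = -80)
(h/W(1) + f(5)/12)*(Q(12)/(-35)) = (-80/1 + 0/12)*(12/(-35)) = (-80*1 + 0*(1/12))*(12*(-1/35)) = (-80 + 0)*(-12/35) = -80*(-12/35) = 192/7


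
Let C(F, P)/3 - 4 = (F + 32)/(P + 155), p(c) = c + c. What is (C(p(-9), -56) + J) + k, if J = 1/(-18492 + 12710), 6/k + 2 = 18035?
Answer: 14249980069/1146934866 ≈ 12.424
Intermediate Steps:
p(c) = 2*c
k = 2/6011 (k = 6/(-2 + 18035) = 6/18033 = 6*(1/18033) = 2/6011 ≈ 0.00033272)
C(F, P) = 12 + 3*(32 + F)/(155 + P) (C(F, P) = 12 + 3*((F + 32)/(P + 155)) = 12 + 3*((32 + F)/(155 + P)) = 12 + 3*(32 + F)/(155 + P))
J = -1/5782 (J = 1/(-5782) = -1/5782 ≈ -0.00017295)
(C(p(-9), -56) + J) + k = (3*(652 + 2*(-9) + 4*(-56))/(155 - 56) - 1/5782) + 2/6011 = (3*(652 - 18 - 224)/99 - 1/5782) + 2/6011 = (3*(1/99)*410 - 1/5782) + 2/6011 = (410/33 - 1/5782) + 2/6011 = 2370587/190806 + 2/6011 = 14249980069/1146934866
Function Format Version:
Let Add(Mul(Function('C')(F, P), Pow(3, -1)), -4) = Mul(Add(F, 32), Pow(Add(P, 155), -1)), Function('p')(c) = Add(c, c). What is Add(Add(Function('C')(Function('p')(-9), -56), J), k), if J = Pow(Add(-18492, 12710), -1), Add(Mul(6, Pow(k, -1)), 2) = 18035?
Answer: Rational(14249980069, 1146934866) ≈ 12.424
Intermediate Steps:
Function('p')(c) = Mul(2, c)
k = Rational(2, 6011) (k = Mul(6, Pow(Add(-2, 18035), -1)) = Mul(6, Pow(18033, -1)) = Mul(6, Rational(1, 18033)) = Rational(2, 6011) ≈ 0.00033272)
Function('C')(F, P) = Add(12, Mul(3, Pow(Add(155, P), -1), Add(32, F))) (Function('C')(F, P) = Add(12, Mul(3, Mul(Add(F, 32), Pow(Add(P, 155), -1)))) = Add(12, Mul(3, Mul(Add(32, F), Pow(Add(155, P), -1)))) = Add(12, Mul(3, Mul(Pow(Add(155, P), -1), Add(32, F)))) = Add(12, Mul(3, Pow(Add(155, P), -1), Add(32, F))))
J = Rational(-1, 5782) (J = Pow(-5782, -1) = Rational(-1, 5782) ≈ -0.00017295)
Add(Add(Function('C')(Function('p')(-9), -56), J), k) = Add(Add(Mul(3, Pow(Add(155, -56), -1), Add(652, Mul(2, -9), Mul(4, -56))), Rational(-1, 5782)), Rational(2, 6011)) = Add(Add(Mul(3, Pow(99, -1), Add(652, -18, -224)), Rational(-1, 5782)), Rational(2, 6011)) = Add(Add(Mul(3, Rational(1, 99), 410), Rational(-1, 5782)), Rational(2, 6011)) = Add(Add(Rational(410, 33), Rational(-1, 5782)), Rational(2, 6011)) = Add(Rational(2370587, 190806), Rational(2, 6011)) = Rational(14249980069, 1146934866)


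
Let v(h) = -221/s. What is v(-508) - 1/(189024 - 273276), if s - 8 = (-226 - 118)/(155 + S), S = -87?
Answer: -158267357/2106300 ≈ -75.140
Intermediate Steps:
s = 50/17 (s = 8 + (-226 - 118)/(155 - 87) = 8 - 344/68 = 8 - 344*1/68 = 8 - 86/17 = 50/17 ≈ 2.9412)
v(h) = -3757/50 (v(h) = -221/50/17 = -221*17/50 = -3757/50)
v(-508) - 1/(189024 - 273276) = -3757/50 - 1/(189024 - 273276) = -3757/50 - 1/(-84252) = -3757/50 - 1*(-1/84252) = -3757/50 + 1/84252 = -158267357/2106300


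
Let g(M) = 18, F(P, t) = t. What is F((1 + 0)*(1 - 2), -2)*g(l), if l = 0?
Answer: -36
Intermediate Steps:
F((1 + 0)*(1 - 2), -2)*g(l) = -2*18 = -36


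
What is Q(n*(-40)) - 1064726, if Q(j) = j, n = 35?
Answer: -1066126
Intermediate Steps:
Q(n*(-40)) - 1064726 = 35*(-40) - 1064726 = -1400 - 1064726 = -1066126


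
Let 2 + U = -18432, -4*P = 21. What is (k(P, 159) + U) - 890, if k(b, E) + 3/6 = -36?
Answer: -38721/2 ≈ -19361.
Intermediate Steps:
P = -21/4 (P = -¼*21 = -21/4 ≈ -5.2500)
U = -18434 (U = -2 - 18432 = -18434)
k(b, E) = -73/2 (k(b, E) = -½ - 36 = -73/2)
(k(P, 159) + U) - 890 = (-73/2 - 18434) - 890 = -36941/2 - 890 = -38721/2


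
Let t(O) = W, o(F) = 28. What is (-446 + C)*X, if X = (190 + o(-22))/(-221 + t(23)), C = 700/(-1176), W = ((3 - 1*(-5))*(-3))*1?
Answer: 2044513/5145 ≈ 397.38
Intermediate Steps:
W = -24 (W = ((3 + 5)*(-3))*1 = (8*(-3))*1 = -24*1 = -24)
t(O) = -24
C = -25/42 (C = 700*(-1/1176) = -25/42 ≈ -0.59524)
X = -218/245 (X = (190 + 28)/(-221 - 24) = 218/(-245) = 218*(-1/245) = -218/245 ≈ -0.88980)
(-446 + C)*X = (-446 - 25/42)*(-218/245) = -18757/42*(-218/245) = 2044513/5145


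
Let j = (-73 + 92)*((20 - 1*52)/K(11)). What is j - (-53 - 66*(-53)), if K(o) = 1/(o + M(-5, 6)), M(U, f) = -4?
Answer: -7701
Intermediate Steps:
K(o) = 1/(-4 + o) (K(o) = 1/(o - 4) = 1/(-4 + o))
j = -4256 (j = (-73 + 92)*((20 - 1*52)/(1/(-4 + 11))) = 19*((20 - 52)/(1/7)) = 19*(-32/⅐) = 19*(-32*7) = 19*(-224) = -4256)
j - (-53 - 66*(-53)) = -4256 - (-53 - 66*(-53)) = -4256 - (-53 + 3498) = -4256 - 1*3445 = -4256 - 3445 = -7701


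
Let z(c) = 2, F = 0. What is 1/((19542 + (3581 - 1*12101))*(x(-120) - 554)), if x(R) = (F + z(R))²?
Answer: -1/6062100 ≈ -1.6496e-7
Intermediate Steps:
x(R) = 4 (x(R) = (0 + 2)² = 2² = 4)
1/((19542 + (3581 - 1*12101))*(x(-120) - 554)) = 1/((19542 + (3581 - 1*12101))*(4 - 554)) = 1/((19542 + (3581 - 12101))*(-550)) = 1/((19542 - 8520)*(-550)) = 1/(11022*(-550)) = 1/(-6062100) = -1/6062100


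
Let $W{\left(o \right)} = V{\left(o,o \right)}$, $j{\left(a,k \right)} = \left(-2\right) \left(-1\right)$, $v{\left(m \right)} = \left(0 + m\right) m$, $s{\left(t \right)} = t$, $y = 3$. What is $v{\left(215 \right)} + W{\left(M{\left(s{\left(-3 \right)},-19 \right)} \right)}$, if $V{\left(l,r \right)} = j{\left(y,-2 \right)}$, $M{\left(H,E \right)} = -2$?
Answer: $46227$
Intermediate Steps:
$v{\left(m \right)} = m^{2}$ ($v{\left(m \right)} = m m = m^{2}$)
$j{\left(a,k \right)} = 2$
$V{\left(l,r \right)} = 2$
$W{\left(o \right)} = 2$
$v{\left(215 \right)} + W{\left(M{\left(s{\left(-3 \right)},-19 \right)} \right)} = 215^{2} + 2 = 46225 + 2 = 46227$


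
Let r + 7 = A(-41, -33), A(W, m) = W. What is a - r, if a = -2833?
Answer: -2785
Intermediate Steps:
r = -48 (r = -7 - 41 = -48)
a - r = -2833 - 1*(-48) = -2833 + 48 = -2785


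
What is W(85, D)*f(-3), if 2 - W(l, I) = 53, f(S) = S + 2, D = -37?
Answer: 51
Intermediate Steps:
f(S) = 2 + S
W(l, I) = -51 (W(l, I) = 2 - 1*53 = 2 - 53 = -51)
W(85, D)*f(-3) = -51*(2 - 3) = -51*(-1) = 51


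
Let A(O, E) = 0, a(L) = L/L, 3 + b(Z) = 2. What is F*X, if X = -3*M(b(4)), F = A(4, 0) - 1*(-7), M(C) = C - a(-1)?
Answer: 42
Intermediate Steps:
b(Z) = -1 (b(Z) = -3 + 2 = -1)
a(L) = 1
M(C) = -1 + C (M(C) = C - 1*1 = C - 1 = -1 + C)
F = 7 (F = 0 - 1*(-7) = 0 + 7 = 7)
X = 6 (X = -3*(-1 - 1) = -3*(-2) = 6)
F*X = 7*6 = 42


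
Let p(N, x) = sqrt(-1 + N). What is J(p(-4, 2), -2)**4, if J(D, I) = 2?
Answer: 16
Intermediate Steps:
J(p(-4, 2), -2)**4 = 2**4 = 16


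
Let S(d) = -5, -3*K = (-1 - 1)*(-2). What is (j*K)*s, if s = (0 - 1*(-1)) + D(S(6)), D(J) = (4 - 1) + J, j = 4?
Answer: 16/3 ≈ 5.3333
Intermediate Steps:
K = -4/3 (K = -(-1 - 1)*(-2)/3 = -(-2)*(-2)/3 = -⅓*4 = -4/3 ≈ -1.3333)
D(J) = 3 + J
s = -1 (s = (0 - 1*(-1)) + (3 - 5) = (0 + 1) - 2 = 1 - 2 = -1)
(j*K)*s = (4*(-4/3))*(-1) = -16/3*(-1) = 16/3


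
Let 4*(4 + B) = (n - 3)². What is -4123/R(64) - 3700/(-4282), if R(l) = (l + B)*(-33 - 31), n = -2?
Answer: 16671343/9077840 ≈ 1.8365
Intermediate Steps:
B = 9/4 (B = -4 + (-2 - 3)²/4 = -4 + (¼)*(-5)² = -4 + (¼)*25 = -4 + 25/4 = 9/4 ≈ 2.2500)
R(l) = -144 - 64*l (R(l) = (l + 9/4)*(-33 - 31) = (9/4 + l)*(-64) = -144 - 64*l)
-4123/R(64) - 3700/(-4282) = -4123/(-144 - 64*64) - 3700/(-4282) = -4123/(-144 - 4096) - 3700*(-1/4282) = -4123/(-4240) + 1850/2141 = -4123*(-1/4240) + 1850/2141 = 4123/4240 + 1850/2141 = 16671343/9077840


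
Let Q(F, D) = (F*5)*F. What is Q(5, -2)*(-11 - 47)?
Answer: -7250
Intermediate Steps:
Q(F, D) = 5*F² (Q(F, D) = (5*F)*F = 5*F²)
Q(5, -2)*(-11 - 47) = (5*5²)*(-11 - 47) = (5*25)*(-58) = 125*(-58) = -7250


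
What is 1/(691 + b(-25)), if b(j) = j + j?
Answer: 1/641 ≈ 0.0015601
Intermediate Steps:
b(j) = 2*j
1/(691 + b(-25)) = 1/(691 + 2*(-25)) = 1/(691 - 50) = 1/641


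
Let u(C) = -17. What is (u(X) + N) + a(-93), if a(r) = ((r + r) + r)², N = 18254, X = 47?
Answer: 96078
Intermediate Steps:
a(r) = 9*r² (a(r) = (2*r + r)² = (3*r)² = 9*r²)
(u(X) + N) + a(-93) = (-17 + 18254) + 9*(-93)² = 18237 + 9*8649 = 18237 + 77841 = 96078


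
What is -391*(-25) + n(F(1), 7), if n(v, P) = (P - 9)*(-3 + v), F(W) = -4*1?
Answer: 9789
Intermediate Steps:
F(W) = -4
n(v, P) = (-9 + P)*(-3 + v)
-391*(-25) + n(F(1), 7) = -391*(-25) + (27 - 9*(-4) - 3*7 + 7*(-4)) = 9775 + (27 + 36 - 21 - 28) = 9775 + 14 = 9789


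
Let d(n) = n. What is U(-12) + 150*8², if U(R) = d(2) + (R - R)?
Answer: 9602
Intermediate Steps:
U(R) = 2 (U(R) = 2 + (R - R) = 2 + 0 = 2)
U(-12) + 150*8² = 2 + 150*8² = 2 + 150*64 = 2 + 9600 = 9602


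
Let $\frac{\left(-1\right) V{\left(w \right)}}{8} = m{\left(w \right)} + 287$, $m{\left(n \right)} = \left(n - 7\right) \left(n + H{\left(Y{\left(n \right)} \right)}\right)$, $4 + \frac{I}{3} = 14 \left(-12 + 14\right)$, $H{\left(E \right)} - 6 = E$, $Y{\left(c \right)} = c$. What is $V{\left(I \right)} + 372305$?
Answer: $292009$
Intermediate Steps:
$H{\left(E \right)} = 6 + E$
$I = 72$ ($I = -12 + 3 \cdot 14 \left(-12 + 14\right) = -12 + 3 \cdot 14 \cdot 2 = -12 + 3 \cdot 28 = -12 + 84 = 72$)
$m{\left(n \right)} = \left(-7 + n\right) \left(6 + 2 n\right)$ ($m{\left(n \right)} = \left(n - 7\right) \left(n + \left(6 + n\right)\right) = \left(-7 + n\right) \left(6 + 2 n\right)$)
$V{\left(w \right)} = -1960 - 16 w^{2} + 64 w$ ($V{\left(w \right)} = - 8 \left(\left(-42 - 8 w + 2 w^{2}\right) + 287\right) = - 8 \left(245 - 8 w + 2 w^{2}\right) = -1960 - 16 w^{2} + 64 w$)
$V{\left(I \right)} + 372305 = \left(-1960 - 16 \cdot 72^{2} + 64 \cdot 72\right) + 372305 = \left(-1960 - 82944 + 4608\right) + 372305 = -80296 + 372305 = 292009$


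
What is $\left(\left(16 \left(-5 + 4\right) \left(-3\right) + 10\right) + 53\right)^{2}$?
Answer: $12321$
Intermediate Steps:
$\left(\left(16 \left(-5 + 4\right) \left(-3\right) + 10\right) + 53\right)^{2} = \left(\left(16 \left(\left(-1\right) \left(-3\right)\right) + 10\right) + 53\right)^{2} = \left(\left(16 \cdot 3 + 10\right) + 53\right)^{2} = \left(\left(48 + 10\right) + 53\right)^{2} = \left(58 + 53\right)^{2} = 111^{2} = 12321$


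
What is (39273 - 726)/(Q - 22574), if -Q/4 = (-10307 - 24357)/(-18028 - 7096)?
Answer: -80704569/47273986 ≈ -1.7072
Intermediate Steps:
Q = -34664/6281 (Q = -4*(-10307 - 24357)/(-18028 - 7096) = -(-138656)/(-25124) = -(-138656)*(-1)/25124 = -4*8666/6281 = -34664/6281 ≈ -5.5189)
(39273 - 726)/(Q - 22574) = (39273 - 726)/(-34664/6281 - 22574) = 38547/(-141821958/6281) = 38547*(-6281/141821958) = -80704569/47273986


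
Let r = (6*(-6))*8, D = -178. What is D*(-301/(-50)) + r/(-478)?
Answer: -6398971/5975 ≈ -1071.0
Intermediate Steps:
r = -288 (r = -36*8 = -288)
D*(-301/(-50)) + r/(-478) = -(-53578)/(-50) - 288/(-478) = -(-53578)*(-1)/50 - 288*(-1/478) = -178*301/50 + 144/239 = -26789/25 + 144/239 = -6398971/5975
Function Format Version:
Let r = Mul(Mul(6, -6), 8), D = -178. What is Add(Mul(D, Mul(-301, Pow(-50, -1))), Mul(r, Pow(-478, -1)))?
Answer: Rational(-6398971, 5975) ≈ -1071.0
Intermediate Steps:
r = -288 (r = Mul(-36, 8) = -288)
Add(Mul(D, Mul(-301, Pow(-50, -1))), Mul(r, Pow(-478, -1))) = Add(Mul(-178, Mul(-301, Pow(-50, -1))), Mul(-288, Pow(-478, -1))) = Add(Mul(-178, Mul(-301, Rational(-1, 50))), Mul(-288, Rational(-1, 478))) = Add(Mul(-178, Rational(301, 50)), Rational(144, 239)) = Add(Rational(-26789, 25), Rational(144, 239)) = Rational(-6398971, 5975)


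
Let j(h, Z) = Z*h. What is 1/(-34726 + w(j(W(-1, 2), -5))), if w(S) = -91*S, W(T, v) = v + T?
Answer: -1/34271 ≈ -2.9179e-5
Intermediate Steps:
W(T, v) = T + v
1/(-34726 + w(j(W(-1, 2), -5))) = 1/(-34726 - (-455)*(-1 + 2)) = 1/(-34726 - (-455)) = 1/(-34726 - 91*(-5)) = 1/(-34726 + 455) = 1/(-34271) = -1/34271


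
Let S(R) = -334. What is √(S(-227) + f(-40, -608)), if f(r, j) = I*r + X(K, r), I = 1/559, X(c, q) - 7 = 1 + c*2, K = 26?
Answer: I*√85642154/559 ≈ 16.555*I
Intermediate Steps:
X(c, q) = 8 + 2*c (X(c, q) = 7 + (1 + c*2) = 7 + (1 + 2*c) = 8 + 2*c)
I = 1/559 ≈ 0.0017889
f(r, j) = 60 + r/559 (f(r, j) = r/559 + (8 + 2*26) = r/559 + (8 + 52) = r/559 + 60 = 60 + r/559)
√(S(-227) + f(-40, -608)) = √(-334 + (60 + (1/559)*(-40))) = √(-334 + (60 - 40/559)) = √(-334 + 33500/559) = √(-153206/559) = I*√85642154/559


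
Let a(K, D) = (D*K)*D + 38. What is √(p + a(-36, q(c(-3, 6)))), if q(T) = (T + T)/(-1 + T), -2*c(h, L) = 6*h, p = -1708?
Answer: I*√7409/2 ≈ 43.038*I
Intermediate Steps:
c(h, L) = -3*h
q(T) = 2*T/(-1 + T) (q(T) = (2*T)/(-1 + T) = 2*T/(-1 + T))
a(K, D) = 38 + K*D² (a(K, D) = K*D² + 38 = 38 + K*D²)
√(p + a(-36, q(c(-3, 6)))) = √(-1708 + (38 - 36*324/(-1 - 3*(-3))²)) = √(-1708 + (38 - 36*324/(-1 + 9)²)) = √(-1708 + (38 - 36*(2*9/8)²)) = √(-1708 + (38 - 36*(2*9*(⅛))²)) = √(-1708 + (38 - 36*(9/4)²)) = √(-1708 + (38 - 36*81/16)) = √(-1708 + (38 - 729/4)) = √(-1708 - 577/4) = √(-7409/4) = I*√7409/2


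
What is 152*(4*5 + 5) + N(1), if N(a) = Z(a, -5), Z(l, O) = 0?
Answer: 3800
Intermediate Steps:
N(a) = 0
152*(4*5 + 5) + N(1) = 152*(4*5 + 5) + 0 = 152*(20 + 5) + 0 = 152*25 + 0 = 3800 + 0 = 3800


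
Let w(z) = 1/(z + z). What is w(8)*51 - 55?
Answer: -829/16 ≈ -51.813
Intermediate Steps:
w(z) = 1/(2*z)
w(8)*51 - 55 = ((½)/8)*51 - 55 = ((½)*(⅛))*51 - 55 = (1/16)*51 - 55 = 51/16 - 55 = -829/16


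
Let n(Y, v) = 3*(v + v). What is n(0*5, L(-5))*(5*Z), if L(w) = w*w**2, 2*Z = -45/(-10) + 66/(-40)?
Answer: -21375/4 ≈ -5343.8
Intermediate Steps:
Z = 57/40 (Z = (-45/(-10) + 66/(-40))/2 = (-45*(-1/10) + 66*(-1/40))/2 = (9/2 - 33/20)/2 = (1/2)*(57/20) = 57/40 ≈ 1.4250)
L(w) = w**3
n(Y, v) = 6*v (n(Y, v) = 3*(2*v) = 6*v)
n(0*5, L(-5))*(5*Z) = (6*(-5)**3)*(5*(57/40)) = (6*(-125))*(57/8) = -750*57/8 = -21375/4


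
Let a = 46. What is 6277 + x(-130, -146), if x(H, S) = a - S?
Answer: 6469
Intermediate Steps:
x(H, S) = 46 - S
6277 + x(-130, -146) = 6277 + (46 - 1*(-146)) = 6277 + (46 + 146) = 6277 + 192 = 6469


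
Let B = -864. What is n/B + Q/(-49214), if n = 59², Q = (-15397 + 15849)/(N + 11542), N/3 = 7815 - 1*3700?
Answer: -2046088165993/507848321376 ≈ -4.0289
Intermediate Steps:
N = 12345 (N = 3*(7815 - 1*3700) = 3*(7815 - 3700) = 3*4115 = 12345)
Q = 452/23887 (Q = (-15397 + 15849)/(12345 + 11542) = 452/23887 ≈ 0.018922)
n = 3481
n/B + Q/(-49214) = 3481/(-864) + (452/23887)/(-49214) = 3481*(-1/864) + (452/23887)*(-1/49214) = -3481/864 - 226/587787409 = -2046088165993/507848321376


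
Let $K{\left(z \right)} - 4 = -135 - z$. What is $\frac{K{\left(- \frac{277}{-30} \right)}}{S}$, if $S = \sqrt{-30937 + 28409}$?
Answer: $\frac{4207 i \sqrt{158}}{18960} \approx 2.7891 i$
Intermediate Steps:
$S = 4 i \sqrt{158}$ ($S = \sqrt{-2528} = 4 i \sqrt{158} \approx 50.279 i$)
$K{\left(z \right)} = -131 - z$ ($K{\left(z \right)} = 4 - \left(135 + z\right) = -131 - z$)
$\frac{K{\left(- \frac{277}{-30} \right)}}{S} = \frac{-131 - - \frac{277}{-30}}{4 i \sqrt{158}} = \left(-131 - \left(-277\right) \left(- \frac{1}{30}\right)\right) \left(- \frac{i \sqrt{158}}{632}\right) = \left(-131 - \frac{277}{30}\right) \left(- \frac{i \sqrt{158}}{632}\right) = - \frac{4207 \left(- \frac{i \sqrt{158}}{632}\right)}{30} = \frac{4207 i \sqrt{158}}{18960}$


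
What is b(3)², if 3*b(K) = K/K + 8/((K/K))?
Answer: 9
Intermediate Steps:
b(K) = 3 (b(K) = (K/K + 8/((K/K)))/3 = (1 + 8/1)/3 = (1 + 8*1)/3 = (1 + 8)/3 = (⅓)*9 = 3)
b(3)² = 3² = 9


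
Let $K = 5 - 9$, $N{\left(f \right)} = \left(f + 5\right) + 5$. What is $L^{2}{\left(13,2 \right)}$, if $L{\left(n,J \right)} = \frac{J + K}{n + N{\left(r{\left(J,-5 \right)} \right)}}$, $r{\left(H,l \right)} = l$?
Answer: $\frac{1}{81} \approx 0.012346$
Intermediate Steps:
$N{\left(f \right)} = 10 + f$ ($N{\left(f \right)} = \left(5 + f\right) + 5 = 10 + f$)
$K = -4$ ($K = 5 - 9 = -4$)
$L{\left(n,J \right)} = \frac{-4 + J}{5 + n}$ ($L{\left(n,J \right)} = \frac{J - 4}{n + \left(10 - 5\right)} = \frac{-4 + J}{n + 5} = \frac{-4 + J}{5 + n}$)
$L^{2}{\left(13,2 \right)} = \left(\frac{-4 + 2}{5 + 13}\right)^{2} = \left(\frac{1}{18} \left(-2\right)\right)^{2} = \left(- \frac{1}{9}\right)^{2} = \frac{1}{81}$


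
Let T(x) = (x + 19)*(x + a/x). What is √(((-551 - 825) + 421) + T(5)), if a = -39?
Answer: I*√25555/5 ≈ 31.972*I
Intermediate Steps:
T(x) = (19 + x)*(x - 39/x) (T(x) = (x + 19)*(x - 39/x) = (19 + x)*(x - 39/x))
√(((-551 - 825) + 421) + T(5)) = √(((-551 - 825) + 421) + (-39 + 5² - 741/5 + 19*5)) = √((-1376 + 421) + (-39 + 25 - 741*⅕ + 95)) = √(-955 + (-39 + 25 - 741/5 + 95)) = √(-955 - 336/5) = √(-5111/5) = I*√25555/5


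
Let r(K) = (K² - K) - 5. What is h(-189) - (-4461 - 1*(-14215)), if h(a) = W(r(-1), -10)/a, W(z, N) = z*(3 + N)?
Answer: -87787/9 ≈ -9754.1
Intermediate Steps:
r(K) = -5 + K² - K
h(a) = 21/a (h(a) = ((-5 + (-1)² - 1*(-1))*(3 - 10))/a = ((-5 + 1 + 1)*(-7))/a = (-3*(-7))/a = 21/a)
h(-189) - (-4461 - 1*(-14215)) = 21/(-189) - (-4461 - 1*(-14215)) = 21*(-1/189) - (-4461 + 14215) = -⅑ - 1*9754 = -⅑ - 9754 = -87787/9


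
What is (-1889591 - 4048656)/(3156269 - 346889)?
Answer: -848321/401340 ≈ -2.1137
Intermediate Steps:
(-1889591 - 4048656)/(3156269 - 346889) = -5938247/2809380 = -5938247*1/2809380 = -848321/401340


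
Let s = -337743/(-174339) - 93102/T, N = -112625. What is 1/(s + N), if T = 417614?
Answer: -1348266799/151846236850419 ≈ -8.8792e-6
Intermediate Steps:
s = 2311386956/1348266799 (s = -337743/(-174339) - 93102/417614 = -337743*(-1/174339) - 93102*1/417614 = 12509/6457 - 46551/208807 = 2311386956/1348266799 ≈ 1.7143)
1/(s + N) = 1/(2311386956/1348266799 - 112625) = 1/(-151846236850419/1348266799) = -1348266799/151846236850419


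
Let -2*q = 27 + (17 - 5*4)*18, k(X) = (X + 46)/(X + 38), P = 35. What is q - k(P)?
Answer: 1809/146 ≈ 12.390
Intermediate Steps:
k(X) = (46 + X)/(38 + X)
q = 27/2 (q = -(27 + (17 - 5*4)*18)/2 = -(27 + (17 - 20)*18)/2 = -(27 - 3*18)/2 = -(27 - 54)/2 = -½*(-27) = 27/2 ≈ 13.500)
q - k(P) = 27/2 - (46 + 35)/(38 + 35) = 27/2 - 81/73 = 1809/146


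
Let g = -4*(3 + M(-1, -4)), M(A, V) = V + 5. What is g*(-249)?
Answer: 3984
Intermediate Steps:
M(A, V) = 5 + V
g = -16 (g = -4*(3 + (5 - 4)) = -4*(3 + 1) = -4*4 = -16)
g*(-249) = -16*(-249) = 3984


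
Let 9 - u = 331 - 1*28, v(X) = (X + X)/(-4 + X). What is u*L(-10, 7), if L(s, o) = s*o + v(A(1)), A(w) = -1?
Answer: 102312/5 ≈ 20462.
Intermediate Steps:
v(X) = 2*X/(-4 + X) (v(X) = (2*X)/(-4 + X) = 2*X/(-4 + X))
L(s, o) = ⅖ + o*s (L(s, o) = s*o + 2*(-1)/(-4 - 1) = o*s + 2*(-1)/(-5) = o*s + 2*(-1)*(-⅕) = o*s + ⅖ = ⅖ + o*s)
u = -294 (u = 9 - (331 - 1*28) = 9 - (331 - 28) = 9 - 1*303 = 9 - 303 = -294)
u*L(-10, 7) = -294*(⅖ + 7*(-10)) = -294*(⅖ - 70) = -294*(-348/5) = 102312/5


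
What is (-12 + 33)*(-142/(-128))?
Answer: 1491/64 ≈ 23.297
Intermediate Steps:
(-12 + 33)*(-142/(-128)) = 21*(-142*(-1/128)) = 21*(71/64) = 1491/64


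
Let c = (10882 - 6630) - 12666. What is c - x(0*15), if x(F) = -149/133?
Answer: -1118913/133 ≈ -8412.9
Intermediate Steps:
x(F) = -149/133 (x(F) = -149*1/133 = -149/133)
c = -8414 (c = 4252 - 12666 = -8414)
c - x(0*15) = -8414 - 1*(-149/133) = -8414 + 149/133 = -1118913/133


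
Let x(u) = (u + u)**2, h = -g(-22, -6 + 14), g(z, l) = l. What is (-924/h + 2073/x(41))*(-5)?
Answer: -3893475/6724 ≈ -579.04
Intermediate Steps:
h = -8 (h = -(-6 + 14) = -1*8 = -8)
x(u) = 4*u**2 (x(u) = (2*u)**2 = 4*u**2)
(-924/h + 2073/x(41))*(-5) = (-924/(-8) + 2073/((4*41**2)))*(-5) = (-924*(-1/8) + 2073/((4*1681)))*(-5) = (231/2 + 2073/6724)*(-5) = (778695/6724)*(-5) = -3893475/6724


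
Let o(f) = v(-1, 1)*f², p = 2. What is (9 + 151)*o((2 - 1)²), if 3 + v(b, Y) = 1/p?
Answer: -400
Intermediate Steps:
v(b, Y) = -5/2 (v(b, Y) = -3 + 1/2 = -3 + ½ = -5/2)
o(f) = -5*f²/2
(9 + 151)*o((2 - 1)²) = (9 + 151)*(-5*(2 - 1)⁴/2) = 160*(-5*(1²)²/2) = 160*(-5/2*1²) = 160*(-5/2*1) = 160*(-5/2) = -400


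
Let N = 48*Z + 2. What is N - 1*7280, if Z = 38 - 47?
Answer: -7710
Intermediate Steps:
Z = -9
N = -430 (N = 48*(-9) + 2 = -432 + 2 = -430)
N - 1*7280 = -430 - 1*7280 = -430 - 7280 = -7710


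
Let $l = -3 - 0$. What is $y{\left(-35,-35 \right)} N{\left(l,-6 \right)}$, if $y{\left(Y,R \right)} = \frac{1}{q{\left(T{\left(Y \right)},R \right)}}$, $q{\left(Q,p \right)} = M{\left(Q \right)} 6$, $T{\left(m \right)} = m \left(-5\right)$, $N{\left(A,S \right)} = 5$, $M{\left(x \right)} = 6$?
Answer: $\frac{5}{36} \approx 0.13889$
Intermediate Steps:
$l = -3$ ($l = -3 + 0 = -3$)
$T{\left(m \right)} = - 5 m$
$q{\left(Q,p \right)} = 36$ ($q{\left(Q,p \right)} = 6 \cdot 6 = 36$)
$y{\left(Y,R \right)} = \frac{1}{36}$
$y{\left(-35,-35 \right)} N{\left(l,-6 \right)} = \frac{1}{36} \cdot 5 = \frac{5}{36}$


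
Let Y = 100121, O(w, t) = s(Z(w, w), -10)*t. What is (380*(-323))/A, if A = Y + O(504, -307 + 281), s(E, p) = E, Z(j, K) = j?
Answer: -122740/87017 ≈ -1.4105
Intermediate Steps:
O(w, t) = t*w (O(w, t) = w*t = t*w)
A = 87017 (A = 100121 + (-307 + 281)*504 = 100121 - 26*504 = 100121 - 13104 = 87017)
(380*(-323))/A = (380*(-323))/87017 = -122740*1/87017 = -122740/87017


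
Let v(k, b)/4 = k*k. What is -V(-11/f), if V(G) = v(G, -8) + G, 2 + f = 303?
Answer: 2827/90601 ≈ 0.031203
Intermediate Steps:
f = 301 (f = -2 + 303 = 301)
v(k, b) = 4*k² (v(k, b) = 4*(k*k) = 4*k²)
V(G) = G + 4*G² (V(G) = 4*G² + G = G + 4*G²)
-V(-11/f) = -(-11/301)*(1 + 4*(-11/301)) = -(-11*1/301)*(1 + 4*(-11*1/301)) = -(-11)*(1 + 4*(-11/301))/301 = -(-11)*(1 - 44/301)/301 = -(-11)*257/(301*301) = -1*(-2827/90601) = 2827/90601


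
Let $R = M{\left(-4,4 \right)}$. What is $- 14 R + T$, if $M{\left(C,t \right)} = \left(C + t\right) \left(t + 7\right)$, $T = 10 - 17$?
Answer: $-7$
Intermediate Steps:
$T = -7$ ($T = 10 - 17 = -7$)
$M{\left(C,t \right)} = \left(7 + t\right) \left(C + t\right)$ ($M{\left(C,t \right)} = \left(C + t\right) \left(7 + t\right) = \left(7 + t\right) \left(C + t\right)$)
$R = 0$ ($R = 4^{2} + 7 \left(-4\right) + 7 \cdot 4 - 16 = 16 - 28 + 28 - 16 = 0$)
$- 14 R + T = \left(-14\right) 0 - 7 = 0 - 7 = -7$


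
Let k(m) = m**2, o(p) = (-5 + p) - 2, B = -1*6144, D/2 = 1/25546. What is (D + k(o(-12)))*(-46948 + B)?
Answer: -244810078968/12773 ≈ -1.9166e+7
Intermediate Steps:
D = 1/12773 (D = 2/25546 = 2*(1/25546) = 1/12773 ≈ 7.8290e-5)
B = -6144
o(p) = -7 + p
(D + k(o(-12)))*(-46948 + B) = (1/12773 + (-7 - 12)**2)*(-46948 - 6144) = (1/12773 + (-19)**2)*(-53092) = (1/12773 + 361)*(-53092) = (4611054/12773)*(-53092) = -244810078968/12773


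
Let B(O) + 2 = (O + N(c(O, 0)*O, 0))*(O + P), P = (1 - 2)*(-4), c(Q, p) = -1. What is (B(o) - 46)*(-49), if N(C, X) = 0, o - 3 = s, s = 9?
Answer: -7056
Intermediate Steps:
o = 12 (o = 3 + 9 = 12)
P = 4 (P = -1*(-4) = 4)
B(O) = -2 + O*(4 + O) (B(O) = -2 + (O + 0)*(O + 4) = -2 + O*(4 + O))
(B(o) - 46)*(-49) = ((-2 + 12² + 4*12) - 46)*(-49) = ((-2 + 144 + 48) - 46)*(-49) = (190 - 46)*(-49) = 144*(-49) = -7056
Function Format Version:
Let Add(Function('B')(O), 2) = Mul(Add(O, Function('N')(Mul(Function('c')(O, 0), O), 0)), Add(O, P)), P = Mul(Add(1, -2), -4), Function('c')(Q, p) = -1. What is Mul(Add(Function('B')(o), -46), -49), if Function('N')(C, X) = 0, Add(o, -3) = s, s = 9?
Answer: -7056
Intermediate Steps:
o = 12 (o = Add(3, 9) = 12)
P = 4 (P = Mul(-1, -4) = 4)
Function('B')(O) = Add(-2, Mul(O, Add(4, O))) (Function('B')(O) = Add(-2, Mul(Add(O, 0), Add(O, 4))) = Add(-2, Mul(O, Add(4, O))))
Mul(Add(Function('B')(o), -46), -49) = Mul(Add(Add(-2, Pow(12, 2), Mul(4, 12)), -46), -49) = Mul(Add(Add(-2, 144, 48), -46), -49) = Mul(Add(190, -46), -49) = Mul(144, -49) = -7056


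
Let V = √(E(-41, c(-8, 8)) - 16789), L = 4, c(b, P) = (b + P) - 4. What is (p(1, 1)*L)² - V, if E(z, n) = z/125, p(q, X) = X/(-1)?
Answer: 16 - I*√10493330/25 ≈ 16.0 - 129.57*I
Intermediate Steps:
p(q, X) = -X (p(q, X) = X*(-1) = -X)
c(b, P) = -4 + P + b (c(b, P) = (P + b) - 4 = -4 + P + b)
E(z, n) = z/125 (E(z, n) = z*(1/125) = z/125)
V = I*√10493330/25 (V = √((1/125)*(-41) - 16789) = √(-41/125 - 16789) = √(-2098666/125) = I*√10493330/25 ≈ 129.57*I)
(p(1, 1)*L)² - V = (-1*1*4)² - I*√10493330/25 = (-1*4)² - I*√10493330/25 = (-4)² - I*√10493330/25 = 16 - I*√10493330/25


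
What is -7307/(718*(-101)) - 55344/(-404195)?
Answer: 6966889057/29311413010 ≈ 0.23769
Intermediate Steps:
-7307/(718*(-101)) - 55344/(-404195) = -7307/(-72518) - 55344*(-1/404195) = -7307*(-1/72518) + 55344/404195 = 7307/72518 + 55344/404195 = 6966889057/29311413010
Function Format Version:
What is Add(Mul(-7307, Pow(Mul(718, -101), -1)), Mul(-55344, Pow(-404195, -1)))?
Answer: Rational(6966889057, 29311413010) ≈ 0.23769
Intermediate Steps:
Add(Mul(-7307, Pow(Mul(718, -101), -1)), Mul(-55344, Pow(-404195, -1))) = Add(Mul(-7307, Pow(-72518, -1)), Mul(-55344, Rational(-1, 404195))) = Add(Mul(-7307, Rational(-1, 72518)), Rational(55344, 404195)) = Add(Rational(7307, 72518), Rational(55344, 404195)) = Rational(6966889057, 29311413010)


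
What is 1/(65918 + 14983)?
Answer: 1/80901 ≈ 1.2361e-5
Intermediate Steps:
1/(65918 + 14983) = 1/80901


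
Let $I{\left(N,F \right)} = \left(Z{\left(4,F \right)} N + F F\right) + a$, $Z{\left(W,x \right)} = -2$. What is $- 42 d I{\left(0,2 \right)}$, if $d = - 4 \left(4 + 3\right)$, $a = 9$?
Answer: $15288$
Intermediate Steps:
$d = -28$ ($d = \left(-4\right) 7 = -28$)
$I{\left(N,F \right)} = 9 + F^{2} - 2 N$ ($I{\left(N,F \right)} = \left(- 2 N + F F\right) + 9 = \left(- 2 N + F^{2}\right) + 9 = \left(F^{2} - 2 N\right) + 9 = 9 + F^{2} - 2 N$)
$- 42 d I{\left(0,2 \right)} = \left(-42\right) \left(-28\right) \left(9 + 2^{2} - 0\right) = 1176 \left(9 + 4 + 0\right) = 1176 \cdot 13 = 15288$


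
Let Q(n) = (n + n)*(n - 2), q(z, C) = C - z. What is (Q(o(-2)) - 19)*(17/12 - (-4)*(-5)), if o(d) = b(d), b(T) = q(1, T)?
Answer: -2453/12 ≈ -204.42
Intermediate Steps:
b(T) = -1 + T (b(T) = T - 1*1 = T - 1 = -1 + T)
o(d) = -1 + d
Q(n) = 2*n*(-2 + n) (Q(n) = (2*n)*(-2 + n) = 2*n*(-2 + n))
(Q(o(-2)) - 19)*(17/12 - (-4)*(-5)) = (2*(-1 - 2)*(-2 + (-1 - 2)) - 19)*(17/12 - (-4)*(-5)) = (2*(-3)*(-2 - 3) - 19)*(17*(1/12) - 1*20) = (2*(-3)*(-5) - 19)*(17/12 - 20) = (30 - 19)*(-223/12) = 11*(-223/12) = -2453/12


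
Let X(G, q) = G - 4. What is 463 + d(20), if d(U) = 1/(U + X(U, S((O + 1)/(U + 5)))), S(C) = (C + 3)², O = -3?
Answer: 16669/36 ≈ 463.03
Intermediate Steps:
S(C) = (3 + C)²
X(G, q) = -4 + G
d(U) = 1/(-4 + 2*U) (d(U) = 1/(U + (-4 + U)) = 1/(-4 + 2*U))
463 + d(20) = 463 + 1/(2*(-2 + 20)) = 463 + (½)/18 = 463 + (½)*(1/18) = 463 + 1/36 = 16669/36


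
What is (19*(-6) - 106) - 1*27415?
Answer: -27635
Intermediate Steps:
(19*(-6) - 106) - 1*27415 = (-114 - 106) - 27415 = -220 - 27415 = -27635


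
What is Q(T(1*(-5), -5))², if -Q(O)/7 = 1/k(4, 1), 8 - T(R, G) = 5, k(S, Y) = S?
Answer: 49/16 ≈ 3.0625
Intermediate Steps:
T(R, G) = 3 (T(R, G) = 8 - 1*5 = 8 - 5 = 3)
Q(O) = -7/4
Q(T(1*(-5), -5))² = (-7/4)² = 49/16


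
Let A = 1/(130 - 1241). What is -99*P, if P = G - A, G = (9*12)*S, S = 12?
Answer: -12958713/101 ≈ -1.2830e+5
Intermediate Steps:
A = -1/1111 (A = 1/(-1111) = -1/1111 ≈ -0.00090009)
G = 1296 (G = (9*12)*12 = 108*12 = 1296)
P = 1439857/1111 (P = 1296 - 1*(-1/1111) = 1296 + 1/1111 = 1439857/1111 ≈ 1296.0)
-99*P = -99*1439857/1111 = -12958713/101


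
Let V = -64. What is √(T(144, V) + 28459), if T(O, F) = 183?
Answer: √28642 ≈ 169.24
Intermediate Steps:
√(T(144, V) + 28459) = √(183 + 28459) = √28642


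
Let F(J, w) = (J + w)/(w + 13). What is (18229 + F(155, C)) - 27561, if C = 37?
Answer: -233204/25 ≈ -9328.2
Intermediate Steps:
F(J, w) = (J + w)/(13 + w)
(18229 + F(155, C)) - 27561 = (18229 + (155 + 37)/(13 + 37)) - 27561 = (18229 + 192/50) - 27561 = (18229 + (1/50)*192) - 27561 = (18229 + 96/25) - 27561 = 455821/25 - 27561 = -233204/25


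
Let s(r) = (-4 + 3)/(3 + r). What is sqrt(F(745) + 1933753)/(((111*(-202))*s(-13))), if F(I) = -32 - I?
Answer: -20*sqrt(120811)/11211 ≈ -0.62007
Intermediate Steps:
s(r) = -1/(3 + r)
sqrt(F(745) + 1933753)/(((111*(-202))*s(-13))) = sqrt((-32 - 1*745) + 1933753)/(((111*(-202))*(-1/(3 - 13)))) = sqrt((-32 - 745) + 1933753)/((-(-22422)/(-10))) = sqrt(-777 + 1933753)/((-(-22422)*(-1)/10)) = sqrt(1932976)/((-22422*1/10)) = (4*sqrt(120811))/(-11211/5) = (4*sqrt(120811))*(-5/11211) = -20*sqrt(120811)/11211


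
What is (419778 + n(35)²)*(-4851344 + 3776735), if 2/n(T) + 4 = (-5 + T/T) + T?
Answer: -36538875038566/81 ≈ -4.5110e+11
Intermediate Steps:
n(T) = 2/(-8 + T) (n(T) = 2/(-4 + ((-5 + T/T) + T)) = 2/(-4 + ((-5 + 1) + T)) = 2/(-4 + (-4 + T)) = 2/(-8 + T))
(419778 + n(35)²)*(-4851344 + 3776735) = (419778 + (2/(-8 + 35))²)*(-4851344 + 3776735) = (419778 + (2/27)²)*(-1074609) = (419778 + 4/729)*(-1074609) = (306018166/729)*(-1074609) = -36538875038566/81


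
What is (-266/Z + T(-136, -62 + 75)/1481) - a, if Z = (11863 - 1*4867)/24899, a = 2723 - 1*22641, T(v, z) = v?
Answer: 98281049429/5180538 ≈ 18971.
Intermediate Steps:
a = -19918 (a = 2723 - 22641 = -19918)
Z = 6996/24899 (Z = (11863 - 4867)*(1/24899) = 6996*(1/24899) = 6996/24899 ≈ 0.28098)
(-266/Z + T(-136, -62 + 75)/1481) - a = (-266/6996/24899 - 136/1481) - 1*(-19918) = (-266*24899/6996 - 136*1/1481) + 19918 = (-3311567/3498 - 136/1481) + 19918 = -4904906455/5180538 + 19918 = 98281049429/5180538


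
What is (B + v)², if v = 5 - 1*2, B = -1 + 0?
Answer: 4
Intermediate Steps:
B = -1
v = 3 (v = 5 - 2 = 3)
(B + v)² = (-1 + 3)² = 2² = 4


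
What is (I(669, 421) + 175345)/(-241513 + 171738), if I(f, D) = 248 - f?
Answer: -174924/69775 ≈ -2.5070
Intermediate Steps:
(I(669, 421) + 175345)/(-241513 + 171738) = ((248 - 1*669) + 175345)/(-241513 + 171738) = ((248 - 669) + 175345)/(-69775) = (-421 + 175345)*(-1/69775) = 174924*(-1/69775) = -174924/69775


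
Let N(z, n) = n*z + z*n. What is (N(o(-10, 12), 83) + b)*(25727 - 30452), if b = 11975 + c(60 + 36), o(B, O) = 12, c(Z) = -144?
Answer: -65313675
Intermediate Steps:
b = 11831 (b = 11975 - 144 = 11831)
N(z, n) = 2*n*z (N(z, n) = n*z + n*z = 2*n*z)
(N(o(-10, 12), 83) + b)*(25727 - 30452) = (2*83*12 + 11831)*(25727 - 30452) = (1992 + 11831)*(-4725) = 13823*(-4725) = -65313675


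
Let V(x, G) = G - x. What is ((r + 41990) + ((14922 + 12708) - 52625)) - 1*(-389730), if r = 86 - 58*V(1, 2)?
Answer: 406753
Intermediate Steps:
r = 28 (r = 86 - 58*(2 - 1*1) = 86 - 58*(2 - 1) = 86 - 58*1 = 86 - 58 = 28)
((r + 41990) + ((14922 + 12708) - 52625)) - 1*(-389730) = ((28 + 41990) + ((14922 + 12708) - 52625)) - 1*(-389730) = (42018 + (27630 - 52625)) + 389730 = (42018 - 24995) + 389730 = 17023 + 389730 = 406753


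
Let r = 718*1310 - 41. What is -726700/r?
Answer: -16900/21873 ≈ -0.77264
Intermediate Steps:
r = 940539 (r = 940580 - 41 = 940539)
-726700/r = -726700/940539 = -726700*1/940539 = -16900/21873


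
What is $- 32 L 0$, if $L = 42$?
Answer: $0$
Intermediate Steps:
$- 32 L 0 = - 32 \cdot 42 \cdot 0 = - 1344 \cdot 0 = \left(-1\right) 0 = 0$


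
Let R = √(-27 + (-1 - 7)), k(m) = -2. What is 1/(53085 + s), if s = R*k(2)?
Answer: 10617/563603473 + 2*I*√35/2818017365 ≈ 1.8838e-5 + 4.1988e-9*I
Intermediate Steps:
R = I*√35 (R = √(-27 - 8) = √(-35) = I*√35 ≈ 5.9161*I)
s = -2*I*√35 (s = (I*√35)*(-2) = -2*I*√35 ≈ -11.832*I)
1/(53085 + s) = 1/(53085 - 2*I*√35)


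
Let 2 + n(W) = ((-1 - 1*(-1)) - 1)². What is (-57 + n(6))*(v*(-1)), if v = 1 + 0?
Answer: 58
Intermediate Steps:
v = 1
n(W) = -1 (n(W) = -2 + ((-1 - 1*(-1)) - 1)² = -2 + ((-1 + 1) - 1)² = -2 + (0 - 1)² = -2 + (-1)² = -2 + 1 = -1)
(-57 + n(6))*(v*(-1)) = (-57 - 1)*(1*(-1)) = -58*(-1) = 58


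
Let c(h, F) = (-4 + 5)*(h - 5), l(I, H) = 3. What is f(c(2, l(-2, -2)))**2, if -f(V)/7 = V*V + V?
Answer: 1764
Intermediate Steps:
c(h, F) = -5 + h (c(h, F) = 1*(-5 + h) = -5 + h)
f(V) = -7*V - 7*V**2 (f(V) = -7*(V*V + V) = -7*(V**2 + V) = -7*(V + V**2) = -7*V - 7*V**2)
f(c(2, l(-2, -2)))**2 = (-7*(-5 + 2)*(1 + (-5 + 2)))**2 = (-7*(-3)*(1 - 3))**2 = (-7*(-3)*(-2))**2 = (-42)**2 = 1764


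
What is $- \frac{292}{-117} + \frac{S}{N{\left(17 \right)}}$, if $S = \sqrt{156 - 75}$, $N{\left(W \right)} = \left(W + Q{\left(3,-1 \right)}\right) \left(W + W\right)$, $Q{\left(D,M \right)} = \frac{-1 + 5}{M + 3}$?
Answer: $\frac{189685}{75582} \approx 2.5097$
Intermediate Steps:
$Q{\left(D,M \right)} = \frac{4}{3 + M}$
$N{\left(W \right)} = 2 W \left(2 + W\right)$ ($N{\left(W \right)} = \left(W + \frac{4}{3 - 1}\right) \left(W + W\right) = \left(W + \frac{4}{2}\right) 2 W = \left(W + 4 \cdot \frac{1}{2}\right) 2 W = \left(W + 2\right) 2 W = \left(2 + W\right) 2 W = 2 W \left(2 + W\right)$)
$S = 9$ ($S = \sqrt{81} = 9$)
$- \frac{292}{-117} + \frac{S}{N{\left(17 \right)}} = - \frac{292}{-117} + \frac{9}{2 \cdot 17 \left(2 + 17\right)} = \left(-292\right) \left(- \frac{1}{117}\right) + \frac{9}{2 \cdot 17 \cdot 19} = \frac{292}{117} + \frac{9}{646} = \frac{189685}{75582}$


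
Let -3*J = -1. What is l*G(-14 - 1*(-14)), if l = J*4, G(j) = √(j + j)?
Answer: 0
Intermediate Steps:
J = ⅓ (J = -⅓*(-1) = ⅓ ≈ 0.33333)
G(j) = √2*√j (G(j) = √(2*j) = √2*√j)
l = 4/3 (l = (⅓)*4 = 4/3 ≈ 1.3333)
l*G(-14 - 1*(-14)) = 4*(√2*√(-14 - 1*(-14)))/3 = 4*(√2*√(-14 + 14))/3 = 4*(√2*√0)/3 = 4*(√2*0)/3 = (4/3)*0 = 0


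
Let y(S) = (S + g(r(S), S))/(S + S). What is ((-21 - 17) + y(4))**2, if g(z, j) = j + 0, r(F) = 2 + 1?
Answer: 1369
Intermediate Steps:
r(F) = 3
g(z, j) = j
y(S) = 1 (y(S) = (S + S)/(S + S) = (2*S)/((2*S)) = (2*S)*(1/(2*S)) = 1)
((-21 - 17) + y(4))**2 = ((-21 - 17) + 1)**2 = (-38 + 1)**2 = (-37)**2 = 1369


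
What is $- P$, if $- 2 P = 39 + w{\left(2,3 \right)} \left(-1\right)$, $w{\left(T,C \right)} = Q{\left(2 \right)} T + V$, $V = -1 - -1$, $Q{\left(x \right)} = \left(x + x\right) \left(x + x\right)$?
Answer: $\frac{7}{2} \approx 3.5$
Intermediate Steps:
$Q{\left(x \right)} = 4 x^{2}$ ($Q{\left(x \right)} = 2 x 2 x = 4 x^{2}$)
$V = 0$ ($V = -1 + 1 = 0$)
$w{\left(T,C \right)} = 16 T$ ($w{\left(T,C \right)} = 4 \cdot 2^{2} T + 0 = 4 \cdot 4 T + 0 = 16 T + 0 = 16 T$)
$P = - \frac{7}{2}$ ($P = - \frac{39 + 16 \cdot 2 \left(-1\right)}{2} = - \frac{39 + 32 \left(-1\right)}{2} = - \frac{39 - 32}{2} = \left(- \frac{1}{2}\right) 7 = - \frac{7}{2} \approx -3.5$)
$- P = \left(-1\right) \left(- \frac{7}{2}\right) = \frac{7}{2}$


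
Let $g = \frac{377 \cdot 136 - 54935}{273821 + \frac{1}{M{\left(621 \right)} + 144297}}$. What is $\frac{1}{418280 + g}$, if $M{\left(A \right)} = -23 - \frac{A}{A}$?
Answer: $\frac{39504977134}{16524141307137521} \approx 2.3907 \cdot 10^{-6}$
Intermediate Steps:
$M{\left(A \right)} = -24$ ($M{\left(A \right)} = -23 - 1 = -24$)
$g = - \frac{528471999}{39504977134}$ ($g = \frac{377 \cdot 136 - 54935}{273821 + \frac{1}{-24 + 144297}} = \frac{51272 - 54935}{273821 + \frac{1}{144273}} = - \frac{3663}{273821 + \frac{1}{144273}} = - \frac{3663}{\frac{39504977134}{144273}} = \left(-3663\right) \frac{144273}{39504977134} = - \frac{528471999}{39504977134} \approx -0.013377$)
$\frac{1}{418280 + g} = \frac{1}{418280 - \frac{528471999}{39504977134}} = \frac{1}{\frac{16524141307137521}{39504977134}} = \frac{39504977134}{16524141307137521}$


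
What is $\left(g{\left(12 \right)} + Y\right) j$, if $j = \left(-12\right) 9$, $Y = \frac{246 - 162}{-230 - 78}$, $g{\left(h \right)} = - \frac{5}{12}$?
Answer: $\frac{819}{11} \approx 74.455$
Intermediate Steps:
$g{\left(h \right)} = - \frac{5}{12}$ ($g{\left(h \right)} = \left(-5\right) \frac{1}{12} = - \frac{5}{12}$)
$Y = - \frac{3}{11}$ ($Y = \frac{84}{-308} = 84 \left(- \frac{1}{308}\right) = - \frac{3}{11} \approx -0.27273$)
$j = -108$
$\left(g{\left(12 \right)} + Y\right) j = \left(- \frac{5}{12} - \frac{3}{11}\right) \left(-108\right) = \left(- \frac{91}{132}\right) \left(-108\right) = \frac{819}{11}$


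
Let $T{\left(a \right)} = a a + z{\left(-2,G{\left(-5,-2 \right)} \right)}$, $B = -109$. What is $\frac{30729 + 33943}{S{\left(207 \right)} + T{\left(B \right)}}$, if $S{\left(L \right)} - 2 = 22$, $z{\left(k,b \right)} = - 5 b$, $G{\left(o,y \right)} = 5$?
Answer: $\frac{8084}{1485} \approx 5.4438$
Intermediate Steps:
$S{\left(L \right)} = 24$ ($S{\left(L \right)} = 2 + 22 = 24$)
$T{\left(a \right)} = -25 + a^{2}$ ($T{\left(a \right)} = a a - 25 = a^{2} - 25 = -25 + a^{2}$)
$\frac{30729 + 33943}{S{\left(207 \right)} + T{\left(B \right)}} = \frac{30729 + 33943}{24 - \left(25 - \left(-109\right)^{2}\right)} = \frac{64672}{24 + \left(-25 + 11881\right)} = \frac{64672}{24 + 11856} = \frac{64672}{11880} = 64672 \cdot \frac{1}{11880} = \frac{8084}{1485}$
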